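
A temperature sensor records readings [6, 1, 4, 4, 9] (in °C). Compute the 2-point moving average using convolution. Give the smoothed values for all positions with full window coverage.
2-point moving average kernel = [1, 1]. Apply in 'valid' mode (full window coverage): avg[0] = (6 + 1) / 2 = 3.5; avg[1] = (1 + 4) / 2 = 2.5; avg[2] = (4 + 4) / 2 = 4.0; avg[3] = (4 + 9) / 2 = 6.5. Smoothed values: [3.5, 2.5, 4.0, 6.5]

[3.5, 2.5, 4.0, 6.5]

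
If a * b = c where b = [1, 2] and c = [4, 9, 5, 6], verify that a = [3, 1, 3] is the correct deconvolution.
Forward-compute [3, 1, 3] * [1, 2]: c[0] = 3×1 = 3; c[1] = 3×2 + 1×1 = 7; c[2] = 1×2 + 3×1 = 5; c[3] = 3×2 = 6 → [3, 7, 5, 6]. Does not match given c = [4, 9, 5, 6].

Not verified. [3, 1, 3] * [1, 2] = [3, 7, 5, 6], which differs from [4, 9, 5, 6] at index 0.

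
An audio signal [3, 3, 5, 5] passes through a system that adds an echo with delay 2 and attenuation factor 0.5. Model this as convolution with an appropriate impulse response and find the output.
Direct-path + delayed-attenuated-path model → impulse response h = [1, 0, 0.5] (1 at lag 0, 0.5 at lag 2). Output y[n] = x[n] + 0.5·x[n - 2] (with x[n] = 0 outside 0..3): y[0] = 3 + 0.5×0 = 3; y[1] = 3 + 0.5×0 = 3; y[2] = 5 + 0.5×3 = 6.5; y[3] = 5 + 0.5×3 = 6.5; y[4] = 0 + 0.5×5 = 2.5; y[5] = 0 + 0.5×5 = 2.5. So y = [3, 3, 6.5, 6.5, 2.5, 2.5]

[3, 3, 6.5, 6.5, 2.5, 2.5]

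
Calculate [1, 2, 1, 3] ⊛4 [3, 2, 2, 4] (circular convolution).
Use y[k] = Σ_j u[j]·v[(k-j) mod 4]. y[0] = 1×3 + 2×4 + 1×2 + 3×2 = 19; y[1] = 1×2 + 2×3 + 1×4 + 3×2 = 18; y[2] = 1×2 + 2×2 + 1×3 + 3×4 = 21; y[3] = 1×4 + 2×2 + 1×2 + 3×3 = 19. Result: [19, 18, 21, 19]

[19, 18, 21, 19]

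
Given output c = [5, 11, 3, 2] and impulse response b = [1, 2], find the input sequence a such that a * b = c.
Deconvolve c=[5, 11, 3, 2] by b=[1, 2]. Since b[0]=1, solve forward: a[0] = c[0] / 1 = 5; a[1] = (c[1] - 5×2) / 1 = 1; a[2] = (c[2] - 1×2) / 1 = 1. So a = [5, 1, 1]. Check by forward convolution: c[0] = 5×1 = 5; c[1] = 5×2 + 1×1 = 11; c[2] = 1×2 + 1×1 = 3; c[3] = 1×2 = 2

[5, 1, 1]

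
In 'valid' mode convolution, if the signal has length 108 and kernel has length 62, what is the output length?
'Valid' mode counts only positions where the kernel fully overlaps the signal: m - n + 1 = 108 - 62 + 1 = 47

47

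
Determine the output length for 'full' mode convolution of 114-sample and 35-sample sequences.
Linear/full convolution length: m + n - 1 = 114 + 35 - 1 = 148

148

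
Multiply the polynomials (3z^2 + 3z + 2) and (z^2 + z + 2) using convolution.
Ascending coefficients: a = [2, 3, 3], b = [2, 1, 1]. c[0] = 2×2 = 4; c[1] = 2×1 + 3×2 = 8; c[2] = 2×1 + 3×1 + 3×2 = 11; c[3] = 3×1 + 3×1 = 6; c[4] = 3×1 = 3. Result coefficients: [4, 8, 11, 6, 3] → 3z^4 + 6z^3 + 11z^2 + 8z + 4

3z^4 + 6z^3 + 11z^2 + 8z + 4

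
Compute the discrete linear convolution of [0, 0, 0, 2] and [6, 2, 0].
y[0] = 0×6 = 0; y[1] = 0×2 + 0×6 = 0; y[2] = 0×0 + 0×2 + 0×6 = 0; y[3] = 0×0 + 0×2 + 2×6 = 12; y[4] = 0×0 + 2×2 = 4; y[5] = 2×0 = 0

[0, 0, 0, 12, 4, 0]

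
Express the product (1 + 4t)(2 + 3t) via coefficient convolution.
Ascending coefficients: a = [1, 4], b = [2, 3]. c[0] = 1×2 = 2; c[1] = 1×3 + 4×2 = 11; c[2] = 4×3 = 12. Result coefficients: [2, 11, 12] → 2 + 11t + 12t^2

2 + 11t + 12t^2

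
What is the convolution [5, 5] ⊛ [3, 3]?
y[0] = 5×3 = 15; y[1] = 5×3 + 5×3 = 30; y[2] = 5×3 = 15

[15, 30, 15]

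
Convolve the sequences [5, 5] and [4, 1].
y[0] = 5×4 = 20; y[1] = 5×1 + 5×4 = 25; y[2] = 5×1 = 5

[20, 25, 5]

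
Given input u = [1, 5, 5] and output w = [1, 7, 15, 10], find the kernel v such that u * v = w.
Output length 4 = len(u) + len(v) - 1 ⇒ len(v) = 2. Solve v forward using v[k] = (w[k] - Σ_{i≥1} u[i]·v[k-i]) / u[0]: v[0] = w[0] / u[0] = 1 / 1 = 1; v[1] = (w[1] - 5×1) / u[0] = (7 - 5×1) / 1 = 2. So v = [1, 2]. Forward-check [1, 5, 5] * [1, 2]: w[0] = 1×1 = 1; w[1] = 1×2 + 5×1 = 7; w[2] = 5×2 + 5×1 = 15; w[3] = 5×2 = 10 → [1, 7, 15, 10] ✓

[1, 2]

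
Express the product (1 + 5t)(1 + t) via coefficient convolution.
Ascending coefficients: a = [1, 5], b = [1, 1]. c[0] = 1×1 = 1; c[1] = 1×1 + 5×1 = 6; c[2] = 5×1 = 5. Result coefficients: [1, 6, 5] → 1 + 6t + 5t^2

1 + 6t + 5t^2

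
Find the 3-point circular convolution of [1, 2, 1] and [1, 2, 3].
Use y[k] = Σ_j f[j]·g[(k-j) mod 3]. y[0] = 1×1 + 2×3 + 1×2 = 9; y[1] = 1×2 + 2×1 + 1×3 = 7; y[2] = 1×3 + 2×2 + 1×1 = 8. Result: [9, 7, 8]

[9, 7, 8]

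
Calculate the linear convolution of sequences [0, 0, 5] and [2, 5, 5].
y[0] = 0×2 = 0; y[1] = 0×5 + 0×2 = 0; y[2] = 0×5 + 0×5 + 5×2 = 10; y[3] = 0×5 + 5×5 = 25; y[4] = 5×5 = 25

[0, 0, 10, 25, 25]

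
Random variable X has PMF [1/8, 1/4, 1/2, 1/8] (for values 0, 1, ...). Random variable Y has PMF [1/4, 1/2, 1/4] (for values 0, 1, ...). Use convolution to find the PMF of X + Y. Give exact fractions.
P(X+Y=k) = Σ_i P(X=i)·P(Y=k-i) — a convolution of [1/8, 1/4, 1/2, 1/8] and [1/4, 1/2, 1/4]. P(X+Y=0) = (1/8)×(1/4) = 1/32; P(X+Y=1) = (1/8)×(1/2) + (1/4)×(1/4) = 1/16 + 1/16 = 1/8; P(X+Y=2) = (1/8)×(1/4) + (1/4)×(1/2) + (1/2)×(1/4) = 1/32 + 1/8 + 1/8 = 9/32; P(X+Y=3) = (1/4)×(1/4) + (1/2)×(1/2) + (1/8)×(1/4) = 1/16 + 1/4 + 1/32 = 11/32; P(X+Y=4) = (1/2)×(1/4) + (1/8)×(1/2) = 1/8 + 1/16 = 3/16; P(X+Y=5) = (1/8)×(1/4) = 1/32. PMF: [1/32, 1/8, 9/32, 11/32, 3/16, 1/32] (sums to 1 ✓)

[1/32, 1/8, 9/32, 11/32, 3/16, 1/32]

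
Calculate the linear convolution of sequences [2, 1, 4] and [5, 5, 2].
y[0] = 2×5 = 10; y[1] = 2×5 + 1×5 = 15; y[2] = 2×2 + 1×5 + 4×5 = 29; y[3] = 1×2 + 4×5 = 22; y[4] = 4×2 = 8

[10, 15, 29, 22, 8]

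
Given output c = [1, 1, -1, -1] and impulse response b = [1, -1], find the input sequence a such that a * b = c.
Deconvolve c=[1, 1, -1, -1] by b=[1, -1]. Since b[0]=1, solve forward: a[0] = c[0] / 1 = 1; a[1] = (c[1] - 1×-1) / 1 = 2; a[2] = (c[2] - 2×-1) / 1 = 1. So a = [1, 2, 1]. Check by forward convolution: c[0] = 1×1 = 1; c[1] = 1×-1 + 2×1 = 1; c[2] = 2×-1 + 1×1 = -1; c[3] = 1×-1 = -1

[1, 2, 1]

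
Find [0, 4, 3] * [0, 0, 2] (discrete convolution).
y[0] = 0×0 = 0; y[1] = 0×0 + 4×0 = 0; y[2] = 0×2 + 4×0 + 3×0 = 0; y[3] = 4×2 + 3×0 = 8; y[4] = 3×2 = 6

[0, 0, 0, 8, 6]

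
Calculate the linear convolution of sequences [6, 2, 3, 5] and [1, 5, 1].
y[0] = 6×1 = 6; y[1] = 6×5 + 2×1 = 32; y[2] = 6×1 + 2×5 + 3×1 = 19; y[3] = 2×1 + 3×5 + 5×1 = 22; y[4] = 3×1 + 5×5 = 28; y[5] = 5×1 = 5

[6, 32, 19, 22, 28, 5]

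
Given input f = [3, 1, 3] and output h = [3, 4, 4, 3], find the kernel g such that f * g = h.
Output length 4 = len(f) + len(g) - 1 ⇒ len(g) = 2. Solve g forward using g[k] = (h[k] - Σ_{i≥1} f[i]·g[k-i]) / f[0]: g[0] = h[0] / f[0] = 3 / 3 = 1; g[1] = (h[1] - 1×1) / f[0] = (4 - 1×1) / 3 = 1. So g = [1, 1]. Forward-check [3, 1, 3] * [1, 1]: h[0] = 3×1 = 3; h[1] = 3×1 + 1×1 = 4; h[2] = 1×1 + 3×1 = 4; h[3] = 3×1 = 3 → [3, 4, 4, 3] ✓

[1, 1]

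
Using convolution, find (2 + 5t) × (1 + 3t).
Ascending coefficients: a = [2, 5], b = [1, 3]. c[0] = 2×1 = 2; c[1] = 2×3 + 5×1 = 11; c[2] = 5×3 = 15. Result coefficients: [2, 11, 15] → 2 + 11t + 15t^2

2 + 11t + 15t^2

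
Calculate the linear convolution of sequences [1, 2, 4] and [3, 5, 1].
y[0] = 1×3 = 3; y[1] = 1×5 + 2×3 = 11; y[2] = 1×1 + 2×5 + 4×3 = 23; y[3] = 2×1 + 4×5 = 22; y[4] = 4×1 = 4

[3, 11, 23, 22, 4]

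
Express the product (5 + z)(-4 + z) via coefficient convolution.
Ascending coefficients: a = [5, 1], b = [-4, 1]. c[0] = 5×-4 = -20; c[1] = 5×1 + 1×-4 = 1; c[2] = 1×1 = 1. Result coefficients: [-20, 1, 1] → -20 + z + z^2

-20 + z + z^2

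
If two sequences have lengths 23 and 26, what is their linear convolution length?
Linear/full convolution length: m + n - 1 = 23 + 26 - 1 = 48

48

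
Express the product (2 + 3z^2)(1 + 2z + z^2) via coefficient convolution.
Ascending coefficients: a = [2, 0, 3], b = [1, 2, 1]. c[0] = 2×1 = 2; c[1] = 2×2 + 0×1 = 4; c[2] = 2×1 + 0×2 + 3×1 = 5; c[3] = 0×1 + 3×2 = 6; c[4] = 3×1 = 3. Result coefficients: [2, 4, 5, 6, 3] → 2 + 4z + 5z^2 + 6z^3 + 3z^4

2 + 4z + 5z^2 + 6z^3 + 3z^4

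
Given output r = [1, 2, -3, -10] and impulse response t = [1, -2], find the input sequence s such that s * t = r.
Deconvolve r=[1, 2, -3, -10] by t=[1, -2]. Since t[0]=1, solve forward: s[0] = r[0] / 1 = 1; s[1] = (r[1] - 1×-2) / 1 = 4; s[2] = (r[2] - 4×-2) / 1 = 5. So s = [1, 4, 5]. Check by forward convolution: r[0] = 1×1 = 1; r[1] = 1×-2 + 4×1 = 2; r[2] = 4×-2 + 5×1 = -3; r[3] = 5×-2 = -10

[1, 4, 5]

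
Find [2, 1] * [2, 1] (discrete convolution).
y[0] = 2×2 = 4; y[1] = 2×1 + 1×2 = 4; y[2] = 1×1 = 1

[4, 4, 1]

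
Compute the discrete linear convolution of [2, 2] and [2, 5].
y[0] = 2×2 = 4; y[1] = 2×5 + 2×2 = 14; y[2] = 2×5 = 10

[4, 14, 10]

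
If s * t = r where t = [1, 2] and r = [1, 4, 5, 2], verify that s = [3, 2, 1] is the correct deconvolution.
Forward-compute [3, 2, 1] * [1, 2]: r[0] = 3×1 = 3; r[1] = 3×2 + 2×1 = 8; r[2] = 2×2 + 1×1 = 5; r[3] = 1×2 = 2 → [3, 8, 5, 2]. Does not match given r = [1, 4, 5, 2].

Not verified. [3, 2, 1] * [1, 2] = [3, 8, 5, 2], which differs from [1, 4, 5, 2] at index 0.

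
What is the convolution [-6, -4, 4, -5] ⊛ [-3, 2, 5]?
y[0] = -6×-3 = 18; y[1] = -6×2 + -4×-3 = 0; y[2] = -6×5 + -4×2 + 4×-3 = -50; y[3] = -4×5 + 4×2 + -5×-3 = 3; y[4] = 4×5 + -5×2 = 10; y[5] = -5×5 = -25

[18, 0, -50, 3, 10, -25]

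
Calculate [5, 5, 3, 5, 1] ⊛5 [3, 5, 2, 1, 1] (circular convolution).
Use y[k] = Σ_j f[j]·g[(k-j) mod 5]. y[0] = 5×3 + 5×1 + 3×1 + 5×2 + 1×5 = 38; y[1] = 5×5 + 5×3 + 3×1 + 5×1 + 1×2 = 50; y[2] = 5×2 + 5×5 + 3×3 + 5×1 + 1×1 = 50; y[3] = 5×1 + 5×2 + 3×5 + 5×3 + 1×1 = 46; y[4] = 5×1 + 5×1 + 3×2 + 5×5 + 1×3 = 44. Result: [38, 50, 50, 46, 44]

[38, 50, 50, 46, 44]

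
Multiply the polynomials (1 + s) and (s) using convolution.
Ascending coefficients: a = [1, 1], b = [0, 1]. c[0] = 1×0 = 0; c[1] = 1×1 + 1×0 = 1; c[2] = 1×1 = 1. Result coefficients: [0, 1, 1] → s + s^2

s + s^2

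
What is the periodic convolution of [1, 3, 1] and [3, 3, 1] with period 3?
Use y[k] = Σ_j s[j]·t[(k-j) mod 3]. y[0] = 1×3 + 3×1 + 1×3 = 9; y[1] = 1×3 + 3×3 + 1×1 = 13; y[2] = 1×1 + 3×3 + 1×3 = 13. Result: [9, 13, 13]

[9, 13, 13]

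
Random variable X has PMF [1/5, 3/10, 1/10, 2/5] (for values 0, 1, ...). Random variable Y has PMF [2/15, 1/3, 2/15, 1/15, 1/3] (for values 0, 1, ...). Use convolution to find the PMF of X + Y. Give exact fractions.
P(X+Y=k) = Σ_i P(X=i)·P(Y=k-i) — a convolution of [1/5, 3/10, 1/10, 2/5] and [2/15, 1/3, 2/15, 1/15, 1/3]. P(X+Y=0) = (1/5)×(2/15) = 2/75; P(X+Y=1) = (1/5)×(1/3) + (3/10)×(2/15) = 1/15 + 1/25 = 8/75; P(X+Y=2) = (1/5)×(2/15) + (3/10)×(1/3) + (1/10)×(2/15) = 2/75 + 1/10 + 1/75 = 7/50; P(X+Y=3) = (1/5)×(1/15) + (3/10)×(2/15) + (1/10)×(1/3) + (2/5)×(2/15) = 1/75 + 1/25 + 1/30 + 4/75 = 7/50; P(X+Y=4) = (1/5)×(1/3) + (3/10)×(1/15) + (1/10)×(2/15) + (2/5)×(1/3) = 1/15 + 1/50 + 1/75 + 2/15 = 7/30; P(X+Y=5) = (3/10)×(1/3) + (1/10)×(1/15) + (2/5)×(2/15) = 1/10 + 1/150 + 4/75 = 4/25; P(X+Y=6) = (1/10)×(1/3) + (2/5)×(1/15) = 1/30 + 2/75 = 3/50; P(X+Y=7) = (2/5)×(1/3) = 2/15. PMF: [2/75, 8/75, 7/50, 7/50, 7/30, 4/25, 3/50, 2/15] (sums to 1 ✓)

[2/75, 8/75, 7/50, 7/50, 7/30, 4/25, 3/50, 2/15]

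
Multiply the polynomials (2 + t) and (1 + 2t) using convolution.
Ascending coefficients: a = [2, 1], b = [1, 2]. c[0] = 2×1 = 2; c[1] = 2×2 + 1×1 = 5; c[2] = 1×2 = 2. Result coefficients: [2, 5, 2] → 2 + 5t + 2t^2

2 + 5t + 2t^2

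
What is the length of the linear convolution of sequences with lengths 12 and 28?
Linear/full convolution length: m + n - 1 = 12 + 28 - 1 = 39

39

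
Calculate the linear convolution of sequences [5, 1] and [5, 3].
y[0] = 5×5 = 25; y[1] = 5×3 + 1×5 = 20; y[2] = 1×3 = 3

[25, 20, 3]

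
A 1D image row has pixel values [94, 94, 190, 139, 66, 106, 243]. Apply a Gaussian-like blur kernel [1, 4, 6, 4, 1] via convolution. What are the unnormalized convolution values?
Convolve image row [94, 94, 190, 139, 66, 106, 243] with kernel [1, 4, 6, 4, 1]: y[0] = 94×1 = 94; y[1] = 94×4 + 94×1 = 470; y[2] = 94×6 + 94×4 + 190×1 = 1130; y[3] = 94×4 + 94×6 + 190×4 + 139×1 = 1839; y[4] = 94×1 + 94×4 + 190×6 + 139×4 + 66×1 = 2232; y[5] = 94×1 + 190×4 + 139×6 + 66×4 + 106×1 = 2058; y[6] = 190×1 + 139×4 + 66×6 + 106×4 + 243×1 = 1809; y[7] = 139×1 + 66×4 + 106×6 + 243×4 = 2011; y[8] = 66×1 + 106×4 + 243×6 = 1948; y[9] = 106×1 + 243×4 = 1078; y[10] = 243×1 = 243 → [94, 470, 1130, 1839, 2232, 2058, 1809, 2011, 1948, 1078, 243]. Normalization factor = sum(kernel) = 16.

[94, 470, 1130, 1839, 2232, 2058, 1809, 2011, 1948, 1078, 243]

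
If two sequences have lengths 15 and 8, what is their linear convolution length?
Linear/full convolution length: m + n - 1 = 15 + 8 - 1 = 22

22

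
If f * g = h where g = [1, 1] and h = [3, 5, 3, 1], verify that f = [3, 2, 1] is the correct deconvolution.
Forward-compute [3, 2, 1] * [1, 1]: h[0] = 3×1 = 3; h[1] = 3×1 + 2×1 = 5; h[2] = 2×1 + 1×1 = 3; h[3] = 1×1 = 1 → [3, 5, 3, 1]. Matches given h = [3, 5, 3, 1], so verified.

Verified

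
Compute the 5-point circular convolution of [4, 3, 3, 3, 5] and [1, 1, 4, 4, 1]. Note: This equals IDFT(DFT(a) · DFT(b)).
Either evaluate y[k] = Σ_j a[j]·b[(k-j) mod 5] directly, or use IDFT(DFT(a) · DFT(b)). y[0] = 4×1 + 3×1 + 3×4 + 3×4 + 5×1 = 36; y[1] = 4×1 + 3×1 + 3×1 + 3×4 + 5×4 = 42; y[2] = 4×4 + 3×1 + 3×1 + 3×1 + 5×4 = 45; y[3] = 4×4 + 3×4 + 3×1 + 3×1 + 5×1 = 39; y[4] = 4×1 + 3×4 + 3×4 + 3×1 + 5×1 = 36. Result: [36, 42, 45, 39, 36]

[36, 42, 45, 39, 36]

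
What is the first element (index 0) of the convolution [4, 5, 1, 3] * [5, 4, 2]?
Use y[k] = Σ_i a[i]·b[k-i] at k=0. y[0] = 4×5 = 20

20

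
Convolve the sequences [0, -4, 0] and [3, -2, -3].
y[0] = 0×3 = 0; y[1] = 0×-2 + -4×3 = -12; y[2] = 0×-3 + -4×-2 + 0×3 = 8; y[3] = -4×-3 + 0×-2 = 12; y[4] = 0×-3 = 0

[0, -12, 8, 12, 0]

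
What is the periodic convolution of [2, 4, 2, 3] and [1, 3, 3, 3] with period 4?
Use y[k] = Σ_j s[j]·t[(k-j) mod 4]. y[0] = 2×1 + 4×3 + 2×3 + 3×3 = 29; y[1] = 2×3 + 4×1 + 2×3 + 3×3 = 25; y[2] = 2×3 + 4×3 + 2×1 + 3×3 = 29; y[3] = 2×3 + 4×3 + 2×3 + 3×1 = 27. Result: [29, 25, 29, 27]

[29, 25, 29, 27]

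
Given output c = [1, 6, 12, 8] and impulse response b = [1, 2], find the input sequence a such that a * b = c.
Deconvolve c=[1, 6, 12, 8] by b=[1, 2]. Since b[0]=1, solve forward: a[0] = c[0] / 1 = 1; a[1] = (c[1] - 1×2) / 1 = 4; a[2] = (c[2] - 4×2) / 1 = 4. So a = [1, 4, 4]. Check by forward convolution: c[0] = 1×1 = 1; c[1] = 1×2 + 4×1 = 6; c[2] = 4×2 + 4×1 = 12; c[3] = 4×2 = 8

[1, 4, 4]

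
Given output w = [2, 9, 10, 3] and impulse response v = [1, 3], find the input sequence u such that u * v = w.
Deconvolve w=[2, 9, 10, 3] by v=[1, 3]. Since v[0]=1, solve forward: u[0] = w[0] / 1 = 2; u[1] = (w[1] - 2×3) / 1 = 3; u[2] = (w[2] - 3×3) / 1 = 1. So u = [2, 3, 1]. Check by forward convolution: w[0] = 2×1 = 2; w[1] = 2×3 + 3×1 = 9; w[2] = 3×3 + 1×1 = 10; w[3] = 1×3 = 3

[2, 3, 1]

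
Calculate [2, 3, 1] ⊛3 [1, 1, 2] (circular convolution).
Use y[k] = Σ_j a[j]·b[(k-j) mod 3]. y[0] = 2×1 + 3×2 + 1×1 = 9; y[1] = 2×1 + 3×1 + 1×2 = 7; y[2] = 2×2 + 3×1 + 1×1 = 8. Result: [9, 7, 8]

[9, 7, 8]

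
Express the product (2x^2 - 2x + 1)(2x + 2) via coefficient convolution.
Ascending coefficients: a = [1, -2, 2], b = [2, 2]. c[0] = 1×2 = 2; c[1] = 1×2 + -2×2 = -2; c[2] = -2×2 + 2×2 = 0; c[3] = 2×2 = 4. Result coefficients: [2, -2, 0, 4] → 4x^3 - 2x + 2

4x^3 - 2x + 2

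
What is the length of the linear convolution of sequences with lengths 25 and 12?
Linear/full convolution length: m + n - 1 = 25 + 12 - 1 = 36

36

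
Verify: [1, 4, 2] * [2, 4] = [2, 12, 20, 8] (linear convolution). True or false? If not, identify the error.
Recompute linear convolution of [1, 4, 2] and [2, 4]: y[0] = 1×2 = 2; y[1] = 1×4 + 4×2 = 12; y[2] = 4×4 + 2×2 = 20; y[3] = 2×4 = 8 → [2, 12, 20, 8]. Given [2, 12, 20, 8] matches, so answer: Yes

Yes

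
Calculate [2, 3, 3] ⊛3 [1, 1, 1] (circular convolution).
Use y[k] = Σ_j f[j]·g[(k-j) mod 3]. y[0] = 2×1 + 3×1 + 3×1 = 8; y[1] = 2×1 + 3×1 + 3×1 = 8; y[2] = 2×1 + 3×1 + 3×1 = 8. Result: [8, 8, 8]

[8, 8, 8]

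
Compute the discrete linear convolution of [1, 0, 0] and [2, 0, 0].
y[0] = 1×2 = 2; y[1] = 1×0 + 0×2 = 0; y[2] = 1×0 + 0×0 + 0×2 = 0; y[3] = 0×0 + 0×0 = 0; y[4] = 0×0 = 0

[2, 0, 0, 0, 0]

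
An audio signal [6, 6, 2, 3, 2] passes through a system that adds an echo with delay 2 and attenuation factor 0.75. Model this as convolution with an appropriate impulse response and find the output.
Direct-path + delayed-attenuated-path model → impulse response h = [1, 0, 0.75] (1 at lag 0, 0.75 at lag 2). Output y[n] = x[n] + 0.75·x[n - 2] (with x[n] = 0 outside 0..4): y[0] = 6 + 0.75×0 = 6; y[1] = 6 + 0.75×0 = 6; y[2] = 2 + 0.75×6 = 6.5; y[3] = 3 + 0.75×6 = 7.5; y[4] = 2 + 0.75×2 = 3.5; y[5] = 0 + 0.75×3 = 2.25; y[6] = 0 + 0.75×2 = 1.5. So y = [6, 6, 6.5, 7.5, 3.5, 2.25, 1.5]

[6, 6, 6.5, 7.5, 3.5, 2.25, 1.5]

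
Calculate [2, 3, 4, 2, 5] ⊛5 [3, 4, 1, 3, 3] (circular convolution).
Use y[k] = Σ_j u[j]·v[(k-j) mod 5]. y[0] = 2×3 + 3×3 + 4×3 + 2×1 + 5×4 = 49; y[1] = 2×4 + 3×3 + 4×3 + 2×3 + 5×1 = 40; y[2] = 2×1 + 3×4 + 4×3 + 2×3 + 5×3 = 47; y[3] = 2×3 + 3×1 + 4×4 + 2×3 + 5×3 = 46; y[4] = 2×3 + 3×3 + 4×1 + 2×4 + 5×3 = 42. Result: [49, 40, 47, 46, 42]

[49, 40, 47, 46, 42]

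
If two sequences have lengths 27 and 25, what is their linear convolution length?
Linear/full convolution length: m + n - 1 = 27 + 25 - 1 = 51

51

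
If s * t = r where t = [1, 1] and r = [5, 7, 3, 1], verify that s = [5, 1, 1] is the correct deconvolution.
Forward-compute [5, 1, 1] * [1, 1]: r[0] = 5×1 = 5; r[1] = 5×1 + 1×1 = 6; r[2] = 1×1 + 1×1 = 2; r[3] = 1×1 = 1 → [5, 6, 2, 1]. Does not match given r = [5, 7, 3, 1].

Not verified. [5, 1, 1] * [1, 1] = [5, 6, 2, 1], which differs from [5, 7, 3, 1] at index 1.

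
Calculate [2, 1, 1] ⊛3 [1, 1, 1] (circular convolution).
Use y[k] = Σ_j a[j]·b[(k-j) mod 3]. y[0] = 2×1 + 1×1 + 1×1 = 4; y[1] = 2×1 + 1×1 + 1×1 = 4; y[2] = 2×1 + 1×1 + 1×1 = 4. Result: [4, 4, 4]

[4, 4, 4]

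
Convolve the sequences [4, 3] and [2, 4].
y[0] = 4×2 = 8; y[1] = 4×4 + 3×2 = 22; y[2] = 3×4 = 12

[8, 22, 12]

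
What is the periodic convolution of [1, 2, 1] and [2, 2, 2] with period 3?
Use y[k] = Σ_j s[j]·t[(k-j) mod 3]. y[0] = 1×2 + 2×2 + 1×2 = 8; y[1] = 1×2 + 2×2 + 1×2 = 8; y[2] = 1×2 + 2×2 + 1×2 = 8. Result: [8, 8, 8]

[8, 8, 8]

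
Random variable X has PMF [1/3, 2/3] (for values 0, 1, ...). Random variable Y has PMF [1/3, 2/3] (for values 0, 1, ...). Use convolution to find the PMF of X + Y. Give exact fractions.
P(X+Y=k) = Σ_i P(X=i)·P(Y=k-i) — a convolution of [1/3, 2/3] and [1/3, 2/3]. P(X+Y=0) = (1/3)×(1/3) = 1/9; P(X+Y=1) = (1/3)×(2/3) + (2/3)×(1/3) = 2/9 + 2/9 = 4/9; P(X+Y=2) = (2/3)×(2/3) = 4/9. PMF: [1/9, 4/9, 4/9] (sums to 1 ✓)

[1/9, 4/9, 4/9]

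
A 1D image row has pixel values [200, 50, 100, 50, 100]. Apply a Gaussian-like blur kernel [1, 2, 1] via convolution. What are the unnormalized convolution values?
Convolve image row [200, 50, 100, 50, 100] with kernel [1, 2, 1]: y[0] = 200×1 = 200; y[1] = 200×2 + 50×1 = 450; y[2] = 200×1 + 50×2 + 100×1 = 400; y[3] = 50×1 + 100×2 + 50×1 = 300; y[4] = 100×1 + 50×2 + 100×1 = 300; y[5] = 50×1 + 100×2 = 250; y[6] = 100×1 = 100 → [200, 450, 400, 300, 300, 250, 100]. Normalization factor = sum(kernel) = 4.

[200, 450, 400, 300, 300, 250, 100]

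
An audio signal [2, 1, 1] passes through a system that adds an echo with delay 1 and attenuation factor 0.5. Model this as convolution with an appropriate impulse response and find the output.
Direct-path + delayed-attenuated-path model → impulse response h = [1, 0.5] (1 at lag 0, 0.5 at lag 1). Output y[n] = x[n] + 0.5·x[n - 1] (with x[n] = 0 outside 0..2): y[0] = 2 + 0.5×0 = 2; y[1] = 1 + 0.5×2 = 2.0; y[2] = 1 + 0.5×1 = 1.5; y[3] = 0 + 0.5×1 = 0.5. So y = [2, 2.0, 1.5, 0.5]

[2, 2.0, 1.5, 0.5]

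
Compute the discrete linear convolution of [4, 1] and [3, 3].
y[0] = 4×3 = 12; y[1] = 4×3 + 1×3 = 15; y[2] = 1×3 = 3

[12, 15, 3]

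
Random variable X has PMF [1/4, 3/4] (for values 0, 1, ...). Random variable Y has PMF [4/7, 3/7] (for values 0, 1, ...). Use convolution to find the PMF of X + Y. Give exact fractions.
P(X+Y=k) = Σ_i P(X=i)·P(Y=k-i) — a convolution of [1/4, 3/4] and [4/7, 3/7]. P(X+Y=0) = (1/4)×(4/7) = 1/7; P(X+Y=1) = (1/4)×(3/7) + (3/4)×(4/7) = 3/28 + 3/7 = 15/28; P(X+Y=2) = (3/4)×(3/7) = 9/28. PMF: [1/7, 15/28, 9/28] (sums to 1 ✓)

[1/7, 15/28, 9/28]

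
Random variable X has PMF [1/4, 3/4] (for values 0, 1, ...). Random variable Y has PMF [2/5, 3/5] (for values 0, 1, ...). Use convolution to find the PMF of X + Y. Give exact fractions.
P(X+Y=k) = Σ_i P(X=i)·P(Y=k-i) — a convolution of [1/4, 3/4] and [2/5, 3/5]. P(X+Y=0) = (1/4)×(2/5) = 1/10; P(X+Y=1) = (1/4)×(3/5) + (3/4)×(2/5) = 3/20 + 3/10 = 9/20; P(X+Y=2) = (3/4)×(3/5) = 9/20. PMF: [1/10, 9/20, 9/20] (sums to 1 ✓)

[1/10, 9/20, 9/20]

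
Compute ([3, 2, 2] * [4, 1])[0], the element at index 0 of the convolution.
Use y[k] = Σ_i a[i]·b[k-i] at k=0. y[0] = 3×4 = 12

12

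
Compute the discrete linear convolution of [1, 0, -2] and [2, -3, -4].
y[0] = 1×2 = 2; y[1] = 1×-3 + 0×2 = -3; y[2] = 1×-4 + 0×-3 + -2×2 = -8; y[3] = 0×-4 + -2×-3 = 6; y[4] = -2×-4 = 8

[2, -3, -8, 6, 8]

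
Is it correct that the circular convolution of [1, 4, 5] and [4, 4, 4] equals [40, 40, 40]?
Recompute circular convolution of [1, 4, 5] and [4, 4, 4]: y[0] = 1×4 + 4×4 + 5×4 = 40; y[1] = 1×4 + 4×4 + 5×4 = 40; y[2] = 1×4 + 4×4 + 5×4 = 40 → [40, 40, 40]. Given [40, 40, 40] matches, so answer: Yes

Yes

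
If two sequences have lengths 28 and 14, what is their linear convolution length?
Linear/full convolution length: m + n - 1 = 28 + 14 - 1 = 41

41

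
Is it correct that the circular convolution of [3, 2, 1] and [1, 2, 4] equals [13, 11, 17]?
Recompute circular convolution of [3, 2, 1] and [1, 2, 4]: y[0] = 3×1 + 2×4 + 1×2 = 13; y[1] = 3×2 + 2×1 + 1×4 = 12; y[2] = 3×4 + 2×2 + 1×1 = 17 → [13, 12, 17]. Compare to given [13, 11, 17]: they differ at index 1: given 11, correct 12, so answer: No

No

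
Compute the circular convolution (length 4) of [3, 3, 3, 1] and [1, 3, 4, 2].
Use y[k] = Σ_j u[j]·v[(k-j) mod 4]. y[0] = 3×1 + 3×2 + 3×4 + 1×3 = 24; y[1] = 3×3 + 3×1 + 3×2 + 1×4 = 22; y[2] = 3×4 + 3×3 + 3×1 + 1×2 = 26; y[3] = 3×2 + 3×4 + 3×3 + 1×1 = 28. Result: [24, 22, 26, 28]

[24, 22, 26, 28]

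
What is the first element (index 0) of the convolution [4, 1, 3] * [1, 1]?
Use y[k] = Σ_i a[i]·b[k-i] at k=0. y[0] = 4×1 = 4

4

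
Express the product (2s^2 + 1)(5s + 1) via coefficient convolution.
Ascending coefficients: a = [1, 0, 2], b = [1, 5]. c[0] = 1×1 = 1; c[1] = 1×5 + 0×1 = 5; c[2] = 0×5 + 2×1 = 2; c[3] = 2×5 = 10. Result coefficients: [1, 5, 2, 10] → 10s^3 + 2s^2 + 5s + 1

10s^3 + 2s^2 + 5s + 1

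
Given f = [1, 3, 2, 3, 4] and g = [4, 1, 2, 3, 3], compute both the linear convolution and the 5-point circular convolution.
Linear: y_lin[0] = 1×4 = 4; y_lin[1] = 1×1 + 3×4 = 13; y_lin[2] = 1×2 + 3×1 + 2×4 = 13; y_lin[3] = 1×3 + 3×2 + 2×1 + 3×4 = 23; y_lin[4] = 1×3 + 3×3 + 2×2 + 3×1 + 4×4 = 35; y_lin[5] = 3×3 + 2×3 + 3×2 + 4×1 = 25; y_lin[6] = 2×3 + 3×3 + 4×2 = 23; y_lin[7] = 3×3 + 4×3 = 21; y_lin[8] = 4×3 = 12 → [4, 13, 13, 23, 35, 25, 23, 21, 12]. Circular (length 5): y[0] = 1×4 + 3×3 + 2×3 + 3×2 + 4×1 = 29; y[1] = 1×1 + 3×4 + 2×3 + 3×3 + 4×2 = 36; y[2] = 1×2 + 3×1 + 2×4 + 3×3 + 4×3 = 34; y[3] = 1×3 + 3×2 + 2×1 + 3×4 + 4×3 = 35; y[4] = 1×3 + 3×3 + 2×2 + 3×1 + 4×4 = 35 → [29, 36, 34, 35, 35]

Linear: [4, 13, 13, 23, 35, 25, 23, 21, 12], Circular: [29, 36, 34, 35, 35]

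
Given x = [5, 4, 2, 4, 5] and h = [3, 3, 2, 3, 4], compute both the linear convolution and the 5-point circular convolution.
Linear: y_lin[0] = 5×3 = 15; y_lin[1] = 5×3 + 4×3 = 27; y_lin[2] = 5×2 + 4×3 + 2×3 = 28; y_lin[3] = 5×3 + 4×2 + 2×3 + 4×3 = 41; y_lin[4] = 5×4 + 4×3 + 2×2 + 4×3 + 5×3 = 63; y_lin[5] = 4×4 + 2×3 + 4×2 + 5×3 = 45; y_lin[6] = 2×4 + 4×3 + 5×2 = 30; y_lin[7] = 4×4 + 5×3 = 31; y_lin[8] = 5×4 = 20 → [15, 27, 28, 41, 63, 45, 30, 31, 20]. Circular (length 5): y[0] = 5×3 + 4×4 + 2×3 + 4×2 + 5×3 = 60; y[1] = 5×3 + 4×3 + 2×4 + 4×3 + 5×2 = 57; y[2] = 5×2 + 4×3 + 2×3 + 4×4 + 5×3 = 59; y[3] = 5×3 + 4×2 + 2×3 + 4×3 + 5×4 = 61; y[4] = 5×4 + 4×3 + 2×2 + 4×3 + 5×3 = 63 → [60, 57, 59, 61, 63]

Linear: [15, 27, 28, 41, 63, 45, 30, 31, 20], Circular: [60, 57, 59, 61, 63]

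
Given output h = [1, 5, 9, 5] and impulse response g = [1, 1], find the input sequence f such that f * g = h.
Deconvolve h=[1, 5, 9, 5] by g=[1, 1]. Since g[0]=1, solve forward: f[0] = h[0] / 1 = 1; f[1] = (h[1] - 1×1) / 1 = 4; f[2] = (h[2] - 4×1) / 1 = 5. So f = [1, 4, 5]. Check by forward convolution: h[0] = 1×1 = 1; h[1] = 1×1 + 4×1 = 5; h[2] = 4×1 + 5×1 = 9; h[3] = 5×1 = 5

[1, 4, 5]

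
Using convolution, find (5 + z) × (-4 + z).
Ascending coefficients: a = [5, 1], b = [-4, 1]. c[0] = 5×-4 = -20; c[1] = 5×1 + 1×-4 = 1; c[2] = 1×1 = 1. Result coefficients: [-20, 1, 1] → -20 + z + z^2

-20 + z + z^2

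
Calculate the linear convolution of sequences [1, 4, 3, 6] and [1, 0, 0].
y[0] = 1×1 = 1; y[1] = 1×0 + 4×1 = 4; y[2] = 1×0 + 4×0 + 3×1 = 3; y[3] = 4×0 + 3×0 + 6×1 = 6; y[4] = 3×0 + 6×0 = 0; y[5] = 6×0 = 0

[1, 4, 3, 6, 0, 0]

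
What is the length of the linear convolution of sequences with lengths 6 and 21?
Linear/full convolution length: m + n - 1 = 6 + 21 - 1 = 26

26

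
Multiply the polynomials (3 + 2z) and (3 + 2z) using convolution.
Ascending coefficients: a = [3, 2], b = [3, 2]. c[0] = 3×3 = 9; c[1] = 3×2 + 2×3 = 12; c[2] = 2×2 = 4. Result coefficients: [9, 12, 4] → 9 + 12z + 4z^2

9 + 12z + 4z^2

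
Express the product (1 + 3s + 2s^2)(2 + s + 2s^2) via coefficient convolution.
Ascending coefficients: a = [1, 3, 2], b = [2, 1, 2]. c[0] = 1×2 = 2; c[1] = 1×1 + 3×2 = 7; c[2] = 1×2 + 3×1 + 2×2 = 9; c[3] = 3×2 + 2×1 = 8; c[4] = 2×2 = 4. Result coefficients: [2, 7, 9, 8, 4] → 2 + 7s + 9s^2 + 8s^3 + 4s^4

2 + 7s + 9s^2 + 8s^3 + 4s^4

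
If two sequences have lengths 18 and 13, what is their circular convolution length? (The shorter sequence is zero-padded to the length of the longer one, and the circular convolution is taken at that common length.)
Circular convolution (zero-padding the shorter input) has length max(m, n) = max(18, 13) = 18

18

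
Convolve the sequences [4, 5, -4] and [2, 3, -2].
y[0] = 4×2 = 8; y[1] = 4×3 + 5×2 = 22; y[2] = 4×-2 + 5×3 + -4×2 = -1; y[3] = 5×-2 + -4×3 = -22; y[4] = -4×-2 = 8

[8, 22, -1, -22, 8]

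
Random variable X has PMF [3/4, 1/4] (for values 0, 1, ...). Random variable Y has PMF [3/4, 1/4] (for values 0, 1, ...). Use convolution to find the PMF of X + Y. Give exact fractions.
P(X+Y=k) = Σ_i P(X=i)·P(Y=k-i) — a convolution of [3/4, 1/4] and [3/4, 1/4]. P(X+Y=0) = (3/4)×(3/4) = 9/16; P(X+Y=1) = (3/4)×(1/4) + (1/4)×(3/4) = 3/16 + 3/16 = 3/8; P(X+Y=2) = (1/4)×(1/4) = 1/16. PMF: [9/16, 3/8, 1/16] (sums to 1 ✓)

[9/16, 3/8, 1/16]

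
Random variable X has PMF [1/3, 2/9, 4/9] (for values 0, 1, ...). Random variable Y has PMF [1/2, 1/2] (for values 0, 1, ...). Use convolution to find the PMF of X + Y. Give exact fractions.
P(X+Y=k) = Σ_i P(X=i)·P(Y=k-i) — a convolution of [1/3, 2/9, 4/9] and [1/2, 1/2]. P(X+Y=0) = (1/3)×(1/2) = 1/6; P(X+Y=1) = (1/3)×(1/2) + (2/9)×(1/2) = 1/6 + 1/9 = 5/18; P(X+Y=2) = (2/9)×(1/2) + (4/9)×(1/2) = 1/9 + 2/9 = 1/3; P(X+Y=3) = (4/9)×(1/2) = 2/9. PMF: [1/6, 5/18, 1/3, 2/9] (sums to 1 ✓)

[1/6, 5/18, 1/3, 2/9]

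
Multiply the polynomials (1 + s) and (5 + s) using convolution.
Ascending coefficients: a = [1, 1], b = [5, 1]. c[0] = 1×5 = 5; c[1] = 1×1 + 1×5 = 6; c[2] = 1×1 = 1. Result coefficients: [5, 6, 1] → 5 + 6s + s^2

5 + 6s + s^2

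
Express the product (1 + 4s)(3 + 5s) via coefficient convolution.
Ascending coefficients: a = [1, 4], b = [3, 5]. c[0] = 1×3 = 3; c[1] = 1×5 + 4×3 = 17; c[2] = 4×5 = 20. Result coefficients: [3, 17, 20] → 3 + 17s + 20s^2

3 + 17s + 20s^2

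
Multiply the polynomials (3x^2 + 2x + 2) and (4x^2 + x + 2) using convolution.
Ascending coefficients: a = [2, 2, 3], b = [2, 1, 4]. c[0] = 2×2 = 4; c[1] = 2×1 + 2×2 = 6; c[2] = 2×4 + 2×1 + 3×2 = 16; c[3] = 2×4 + 3×1 = 11; c[4] = 3×4 = 12. Result coefficients: [4, 6, 16, 11, 12] → 12x^4 + 11x^3 + 16x^2 + 6x + 4

12x^4 + 11x^3 + 16x^2 + 6x + 4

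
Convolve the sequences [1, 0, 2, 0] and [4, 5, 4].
y[0] = 1×4 = 4; y[1] = 1×5 + 0×4 = 5; y[2] = 1×4 + 0×5 + 2×4 = 12; y[3] = 0×4 + 2×5 + 0×4 = 10; y[4] = 2×4 + 0×5 = 8; y[5] = 0×4 = 0

[4, 5, 12, 10, 8, 0]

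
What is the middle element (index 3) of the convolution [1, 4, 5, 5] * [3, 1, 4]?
Use y[k] = Σ_i a[i]·b[k-i] at k=3. y[3] = 4×4 + 5×1 + 5×3 = 36

36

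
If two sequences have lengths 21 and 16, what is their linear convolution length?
Linear/full convolution length: m + n - 1 = 21 + 16 - 1 = 36

36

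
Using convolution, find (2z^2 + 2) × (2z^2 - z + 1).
Ascending coefficients: a = [2, 0, 2], b = [1, -1, 2]. c[0] = 2×1 = 2; c[1] = 2×-1 + 0×1 = -2; c[2] = 2×2 + 0×-1 + 2×1 = 6; c[3] = 0×2 + 2×-1 = -2; c[4] = 2×2 = 4. Result coefficients: [2, -2, 6, -2, 4] → 4z^4 - 2z^3 + 6z^2 - 2z + 2

4z^4 - 2z^3 + 6z^2 - 2z + 2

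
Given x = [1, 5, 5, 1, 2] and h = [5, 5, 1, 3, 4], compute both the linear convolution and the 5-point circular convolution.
Linear: y_lin[0] = 1×5 = 5; y_lin[1] = 1×5 + 5×5 = 30; y_lin[2] = 1×1 + 5×5 + 5×5 = 51; y_lin[3] = 1×3 + 5×1 + 5×5 + 1×5 = 38; y_lin[4] = 1×4 + 5×3 + 5×1 + 1×5 + 2×5 = 39; y_lin[5] = 5×4 + 5×3 + 1×1 + 2×5 = 46; y_lin[6] = 5×4 + 1×3 + 2×1 = 25; y_lin[7] = 1×4 + 2×3 = 10; y_lin[8] = 2×4 = 8 → [5, 30, 51, 38, 39, 46, 25, 10, 8]. Circular (length 5): y[0] = 1×5 + 5×4 + 5×3 + 1×1 + 2×5 = 51; y[1] = 1×5 + 5×5 + 5×4 + 1×3 + 2×1 = 55; y[2] = 1×1 + 5×5 + 5×5 + 1×4 + 2×3 = 61; y[3] = 1×3 + 5×1 + 5×5 + 1×5 + 2×4 = 46; y[4] = 1×4 + 5×3 + 5×1 + 1×5 + 2×5 = 39 → [51, 55, 61, 46, 39]

Linear: [5, 30, 51, 38, 39, 46, 25, 10, 8], Circular: [51, 55, 61, 46, 39]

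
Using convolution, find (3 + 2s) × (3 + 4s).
Ascending coefficients: a = [3, 2], b = [3, 4]. c[0] = 3×3 = 9; c[1] = 3×4 + 2×3 = 18; c[2] = 2×4 = 8. Result coefficients: [9, 18, 8] → 9 + 18s + 8s^2

9 + 18s + 8s^2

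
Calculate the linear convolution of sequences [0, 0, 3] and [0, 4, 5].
y[0] = 0×0 = 0; y[1] = 0×4 + 0×0 = 0; y[2] = 0×5 + 0×4 + 3×0 = 0; y[3] = 0×5 + 3×4 = 12; y[4] = 3×5 = 15

[0, 0, 0, 12, 15]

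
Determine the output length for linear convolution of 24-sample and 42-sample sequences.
Linear/full convolution length: m + n - 1 = 24 + 42 - 1 = 65

65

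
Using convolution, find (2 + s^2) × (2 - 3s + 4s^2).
Ascending coefficients: a = [2, 0, 1], b = [2, -3, 4]. c[0] = 2×2 = 4; c[1] = 2×-3 + 0×2 = -6; c[2] = 2×4 + 0×-3 + 1×2 = 10; c[3] = 0×4 + 1×-3 = -3; c[4] = 1×4 = 4. Result coefficients: [4, -6, 10, -3, 4] → 4 - 6s + 10s^2 - 3s^3 + 4s^4

4 - 6s + 10s^2 - 3s^3 + 4s^4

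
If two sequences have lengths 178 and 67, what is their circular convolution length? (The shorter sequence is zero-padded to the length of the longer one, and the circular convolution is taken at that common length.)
Circular convolution (zero-padding the shorter input) has length max(m, n) = max(178, 67) = 178

178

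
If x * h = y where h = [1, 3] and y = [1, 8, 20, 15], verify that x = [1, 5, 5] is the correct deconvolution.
Forward-compute [1, 5, 5] * [1, 3]: y[0] = 1×1 = 1; y[1] = 1×3 + 5×1 = 8; y[2] = 5×3 + 5×1 = 20; y[3] = 5×3 = 15 → [1, 8, 20, 15]. Matches given y = [1, 8, 20, 15], so verified.

Verified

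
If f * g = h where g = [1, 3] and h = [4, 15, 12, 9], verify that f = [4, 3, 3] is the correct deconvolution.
Forward-compute [4, 3, 3] * [1, 3]: h[0] = 4×1 = 4; h[1] = 4×3 + 3×1 = 15; h[2] = 3×3 + 3×1 = 12; h[3] = 3×3 = 9 → [4, 15, 12, 9]. Matches given h = [4, 15, 12, 9], so verified.

Verified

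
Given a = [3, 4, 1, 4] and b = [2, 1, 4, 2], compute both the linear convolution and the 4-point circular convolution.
Linear: y_lin[0] = 3×2 = 6; y_lin[1] = 3×1 + 4×2 = 11; y_lin[2] = 3×4 + 4×1 + 1×2 = 18; y_lin[3] = 3×2 + 4×4 + 1×1 + 4×2 = 31; y_lin[4] = 4×2 + 1×4 + 4×1 = 16; y_lin[5] = 1×2 + 4×4 = 18; y_lin[6] = 4×2 = 8 → [6, 11, 18, 31, 16, 18, 8]. Circular (length 4): y[0] = 3×2 + 4×2 + 1×4 + 4×1 = 22; y[1] = 3×1 + 4×2 + 1×2 + 4×4 = 29; y[2] = 3×4 + 4×1 + 1×2 + 4×2 = 26; y[3] = 3×2 + 4×4 + 1×1 + 4×2 = 31 → [22, 29, 26, 31]

Linear: [6, 11, 18, 31, 16, 18, 8], Circular: [22, 29, 26, 31]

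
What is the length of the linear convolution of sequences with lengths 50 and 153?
Linear/full convolution length: m + n - 1 = 50 + 153 - 1 = 202

202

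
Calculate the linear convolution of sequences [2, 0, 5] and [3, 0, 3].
y[0] = 2×3 = 6; y[1] = 2×0 + 0×3 = 0; y[2] = 2×3 + 0×0 + 5×3 = 21; y[3] = 0×3 + 5×0 = 0; y[4] = 5×3 = 15

[6, 0, 21, 0, 15]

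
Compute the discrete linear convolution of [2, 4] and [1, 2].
y[0] = 2×1 = 2; y[1] = 2×2 + 4×1 = 8; y[2] = 4×2 = 8

[2, 8, 8]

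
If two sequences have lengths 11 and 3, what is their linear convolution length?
Linear/full convolution length: m + n - 1 = 11 + 3 - 1 = 13

13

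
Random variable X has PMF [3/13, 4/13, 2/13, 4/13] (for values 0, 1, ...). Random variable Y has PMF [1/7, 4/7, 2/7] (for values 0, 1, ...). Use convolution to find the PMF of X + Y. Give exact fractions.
P(X+Y=k) = Σ_i P(X=i)·P(Y=k-i) — a convolution of [3/13, 4/13, 2/13, 4/13] and [1/7, 4/7, 2/7]. P(X+Y=0) = (3/13)×(1/7) = 3/91; P(X+Y=1) = (3/13)×(4/7) + (4/13)×(1/7) = 12/91 + 4/91 = 16/91; P(X+Y=2) = (3/13)×(2/7) + (4/13)×(4/7) + (2/13)×(1/7) = 6/91 + 16/91 + 2/91 = 24/91; P(X+Y=3) = (4/13)×(2/7) + (2/13)×(4/7) + (4/13)×(1/7) = 8/91 + 8/91 + 4/91 = 20/91; P(X+Y=4) = (2/13)×(2/7) + (4/13)×(4/7) = 4/91 + 16/91 = 20/91; P(X+Y=5) = (4/13)×(2/7) = 8/91. PMF: [3/91, 16/91, 24/91, 20/91, 20/91, 8/91] (sums to 1 ✓)

[3/91, 16/91, 24/91, 20/91, 20/91, 8/91]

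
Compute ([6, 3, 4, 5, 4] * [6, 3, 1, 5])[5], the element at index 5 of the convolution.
Use y[k] = Σ_i a[i]·b[k-i] at k=5. y[5] = 4×5 + 5×1 + 4×3 = 37

37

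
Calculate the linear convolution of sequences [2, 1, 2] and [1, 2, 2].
y[0] = 2×1 = 2; y[1] = 2×2 + 1×1 = 5; y[2] = 2×2 + 1×2 + 2×1 = 8; y[3] = 1×2 + 2×2 = 6; y[4] = 2×2 = 4

[2, 5, 8, 6, 4]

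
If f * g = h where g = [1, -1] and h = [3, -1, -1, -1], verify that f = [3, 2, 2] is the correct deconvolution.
Forward-compute [3, 2, 2] * [1, -1]: h[0] = 3×1 = 3; h[1] = 3×-1 + 2×1 = -1; h[2] = 2×-1 + 2×1 = 0; h[3] = 2×-1 = -2 → [3, -1, 0, -2]. Does not match given h = [3, -1, -1, -1].

Not verified. [3, 2, 2] * [1, -1] = [3, -1, 0, -2], which differs from [3, -1, -1, -1] at index 2.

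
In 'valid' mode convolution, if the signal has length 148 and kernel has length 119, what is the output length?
'Valid' mode counts only positions where the kernel fully overlaps the signal: m - n + 1 = 148 - 119 + 1 = 30

30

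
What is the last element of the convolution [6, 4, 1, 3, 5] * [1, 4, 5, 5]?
Use y[k] = Σ_i a[i]·b[k-i] at k=7. y[7] = 5×5 = 25

25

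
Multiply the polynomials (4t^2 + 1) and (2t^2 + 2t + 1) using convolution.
Ascending coefficients: a = [1, 0, 4], b = [1, 2, 2]. c[0] = 1×1 = 1; c[1] = 1×2 + 0×1 = 2; c[2] = 1×2 + 0×2 + 4×1 = 6; c[3] = 0×2 + 4×2 = 8; c[4] = 4×2 = 8. Result coefficients: [1, 2, 6, 8, 8] → 8t^4 + 8t^3 + 6t^2 + 2t + 1

8t^4 + 8t^3 + 6t^2 + 2t + 1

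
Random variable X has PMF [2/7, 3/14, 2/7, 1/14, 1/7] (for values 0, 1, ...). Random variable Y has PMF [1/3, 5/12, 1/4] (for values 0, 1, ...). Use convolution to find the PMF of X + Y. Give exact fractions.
P(X+Y=k) = Σ_i P(X=i)·P(Y=k-i) — a convolution of [2/7, 3/14, 2/7, 1/14, 1/7] and [1/3, 5/12, 1/4]. P(X+Y=0) = (2/7)×(1/3) = 2/21; P(X+Y=1) = (2/7)×(5/12) + (3/14)×(1/3) = 5/42 + 1/14 = 4/21; P(X+Y=2) = (2/7)×(1/4) + (3/14)×(5/12) + (2/7)×(1/3) = 1/14 + 5/56 + 2/21 = 43/168; P(X+Y=3) = (3/14)×(1/4) + (2/7)×(5/12) + (1/14)×(1/3) = 3/56 + 5/42 + 1/42 = 11/56; P(X+Y=4) = (2/7)×(1/4) + (1/14)×(5/12) + (1/7)×(1/3) = 1/14 + 5/168 + 1/21 = 25/168; P(X+Y=5) = (1/14)×(1/4) + (1/7)×(5/12) = 1/56 + 5/84 = 13/168; P(X+Y=6) = (1/7)×(1/4) = 1/28. PMF: [2/21, 4/21, 43/168, 11/56, 25/168, 13/168, 1/28] (sums to 1 ✓)

[2/21, 4/21, 43/168, 11/56, 25/168, 13/168, 1/28]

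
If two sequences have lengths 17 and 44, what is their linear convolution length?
Linear/full convolution length: m + n - 1 = 17 + 44 - 1 = 60

60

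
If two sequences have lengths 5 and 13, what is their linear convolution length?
Linear/full convolution length: m + n - 1 = 5 + 13 - 1 = 17

17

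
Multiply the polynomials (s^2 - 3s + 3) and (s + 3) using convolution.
Ascending coefficients: a = [3, -3, 1], b = [3, 1]. c[0] = 3×3 = 9; c[1] = 3×1 + -3×3 = -6; c[2] = -3×1 + 1×3 = 0; c[3] = 1×1 = 1. Result coefficients: [9, -6, 0, 1] → s^3 - 6s + 9

s^3 - 6s + 9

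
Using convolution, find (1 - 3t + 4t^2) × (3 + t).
Ascending coefficients: a = [1, -3, 4], b = [3, 1]. c[0] = 1×3 = 3; c[1] = 1×1 + -3×3 = -8; c[2] = -3×1 + 4×3 = 9; c[3] = 4×1 = 4. Result coefficients: [3, -8, 9, 4] → 3 - 8t + 9t^2 + 4t^3

3 - 8t + 9t^2 + 4t^3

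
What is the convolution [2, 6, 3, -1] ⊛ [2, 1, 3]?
y[0] = 2×2 = 4; y[1] = 2×1 + 6×2 = 14; y[2] = 2×3 + 6×1 + 3×2 = 18; y[3] = 6×3 + 3×1 + -1×2 = 19; y[4] = 3×3 + -1×1 = 8; y[5] = -1×3 = -3

[4, 14, 18, 19, 8, -3]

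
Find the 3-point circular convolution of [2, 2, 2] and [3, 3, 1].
Use y[k] = Σ_j s[j]·t[(k-j) mod 3]. y[0] = 2×3 + 2×1 + 2×3 = 14; y[1] = 2×3 + 2×3 + 2×1 = 14; y[2] = 2×1 + 2×3 + 2×3 = 14. Result: [14, 14, 14]

[14, 14, 14]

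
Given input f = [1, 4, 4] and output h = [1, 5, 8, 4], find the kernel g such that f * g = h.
Output length 4 = len(f) + len(g) - 1 ⇒ len(g) = 2. Solve g forward using g[k] = (h[k] - Σ_{i≥1} f[i]·g[k-i]) / f[0]: g[0] = h[0] / f[0] = 1 / 1 = 1; g[1] = (h[1] - 4×1) / f[0] = (5 - 4×1) / 1 = 1. So g = [1, 1]. Forward-check [1, 4, 4] * [1, 1]: h[0] = 1×1 = 1; h[1] = 1×1 + 4×1 = 5; h[2] = 4×1 + 4×1 = 8; h[3] = 4×1 = 4 → [1, 5, 8, 4] ✓

[1, 1]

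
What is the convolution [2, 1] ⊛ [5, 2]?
y[0] = 2×5 = 10; y[1] = 2×2 + 1×5 = 9; y[2] = 1×2 = 2

[10, 9, 2]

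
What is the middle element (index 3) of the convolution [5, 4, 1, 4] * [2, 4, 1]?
Use y[k] = Σ_i a[i]·b[k-i] at k=3. y[3] = 4×1 + 1×4 + 4×2 = 16

16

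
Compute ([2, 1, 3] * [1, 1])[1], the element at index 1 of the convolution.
Use y[k] = Σ_i a[i]·b[k-i] at k=1. y[1] = 2×1 + 1×1 = 3

3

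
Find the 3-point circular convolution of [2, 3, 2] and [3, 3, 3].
Use y[k] = Σ_j a[j]·b[(k-j) mod 3]. y[0] = 2×3 + 3×3 + 2×3 = 21; y[1] = 2×3 + 3×3 + 2×3 = 21; y[2] = 2×3 + 3×3 + 2×3 = 21. Result: [21, 21, 21]

[21, 21, 21]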